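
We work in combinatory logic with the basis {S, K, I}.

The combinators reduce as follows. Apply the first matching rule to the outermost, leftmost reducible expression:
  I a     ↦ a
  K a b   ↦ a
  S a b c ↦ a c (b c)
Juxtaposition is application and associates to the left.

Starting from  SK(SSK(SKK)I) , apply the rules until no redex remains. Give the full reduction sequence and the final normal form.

Answer: normal form = SK(SKK)  (in 6 steps)

Derivation:
  start: SK(SSK(SKK)I)
  step 1: SK(S(SKK)(K(SKK))I)
  step 2: SK(SKKI(K(SKK)I))
  step 3: SK(KI(KI)(K(SKK)I))
  step 4: SK(I(K(SKK)I))
  step 5: SK(K(SKK)I)
  step 6: SK(SKK)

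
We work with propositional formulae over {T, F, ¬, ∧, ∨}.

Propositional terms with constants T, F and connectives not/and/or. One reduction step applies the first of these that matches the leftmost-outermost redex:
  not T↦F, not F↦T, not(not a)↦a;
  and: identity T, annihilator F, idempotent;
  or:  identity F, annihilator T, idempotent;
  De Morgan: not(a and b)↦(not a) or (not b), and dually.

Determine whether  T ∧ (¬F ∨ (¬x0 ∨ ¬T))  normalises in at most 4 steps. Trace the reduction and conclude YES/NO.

  start: T ∧ (¬F ∨ (¬x0 ∨ ¬T))
  [1] ¬F ∨ (¬x0 ∨ ¬T)
  [2] T ∨ (¬x0 ∨ ¬T)
  [3] T

Answer: YES — reaches normal form T in 3 ≤ 4 steps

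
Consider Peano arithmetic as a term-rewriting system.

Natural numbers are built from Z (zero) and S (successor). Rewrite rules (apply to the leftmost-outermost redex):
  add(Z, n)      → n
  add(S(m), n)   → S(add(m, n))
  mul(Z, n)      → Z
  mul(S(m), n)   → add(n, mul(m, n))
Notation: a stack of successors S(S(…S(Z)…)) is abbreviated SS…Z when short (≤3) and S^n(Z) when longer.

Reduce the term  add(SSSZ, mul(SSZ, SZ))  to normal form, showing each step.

Answer: normal form = S^5(Z)  (in 11 steps)

Reduction:
  start: add(SSSZ, mul(SSZ, SZ))
  step 1: S(add(SSZ, mul(SSZ, SZ)))
  step 2: S(S(add(SZ, mul(SSZ, SZ))))
  step 3: S(S(S(add(Z, mul(SSZ, SZ)))))
  step 4: S(S(S(mul(SSZ, SZ))))
  step 5: S(S(S(add(SZ, mul(SZ, SZ)))))
  step 6: S(S(S(S(add(Z, mul(SZ, SZ))))))
  step 7: S(S(S(S(mul(SZ, SZ)))))
  step 8: S(S(S(S(add(SZ, mul(Z, SZ))))))
  step 9: S(S(S(S(S(add(Z, mul(Z, SZ)))))))
  step 10: S(S(S(S(S(mul(Z, SZ))))))
  step 11: S^5(Z)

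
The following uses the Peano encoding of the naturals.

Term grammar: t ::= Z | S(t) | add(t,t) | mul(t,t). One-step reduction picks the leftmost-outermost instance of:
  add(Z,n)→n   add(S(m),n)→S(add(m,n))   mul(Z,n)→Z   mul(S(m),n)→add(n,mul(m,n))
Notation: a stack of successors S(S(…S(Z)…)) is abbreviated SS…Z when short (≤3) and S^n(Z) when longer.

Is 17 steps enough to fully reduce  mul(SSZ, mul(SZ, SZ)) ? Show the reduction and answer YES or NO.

Answer: YES — reaches normal form SSZ in 15 ≤ 17 steps

Derivation:
  start: mul(SSZ, mul(SZ, SZ))
  step 1: add(mul(SZ, SZ), mul(SZ, mul(SZ, SZ)))
  step 2: add(add(SZ, mul(Z, SZ)), mul(SZ, mul(SZ, SZ)))
  step 3: add(S(add(Z, mul(Z, SZ))), mul(SZ, mul(SZ, SZ)))
  step 4: S(add(add(Z, mul(Z, SZ)), mul(SZ, mul(SZ, SZ))))
  step 5: S(add(mul(Z, SZ), mul(SZ, mul(SZ, SZ))))
  step 6: S(add(Z, mul(SZ, mul(SZ, SZ))))
  step 7: S(mul(SZ, mul(SZ, SZ)))
  step 8: S(add(mul(SZ, SZ), mul(Z, mul(SZ, SZ))))
  step 9: S(add(add(SZ, mul(Z, SZ)), mul(Z, mul(SZ, SZ))))
  step 10: S(add(S(add(Z, mul(Z, SZ))), mul(Z, mul(SZ, SZ))))
  step 11: S(S(add(add(Z, mul(Z, SZ)), mul(Z, mul(SZ, SZ)))))
  step 12: S(S(add(mul(Z, SZ), mul(Z, mul(SZ, SZ)))))
  step 13: S(S(add(Z, mul(Z, mul(SZ, SZ)))))
  step 14: S(S(mul(Z, mul(SZ, SZ))))
  step 15: SSZ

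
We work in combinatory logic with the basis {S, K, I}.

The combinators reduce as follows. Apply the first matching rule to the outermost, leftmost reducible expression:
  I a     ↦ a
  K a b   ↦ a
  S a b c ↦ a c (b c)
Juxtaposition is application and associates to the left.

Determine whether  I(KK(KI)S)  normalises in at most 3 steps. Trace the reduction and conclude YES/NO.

Answer: YES — reaches normal form KS in 2 ≤ 3 steps

Working:
  start: I(KK(KI)S)
  [1] KK(KI)S
  [2] KS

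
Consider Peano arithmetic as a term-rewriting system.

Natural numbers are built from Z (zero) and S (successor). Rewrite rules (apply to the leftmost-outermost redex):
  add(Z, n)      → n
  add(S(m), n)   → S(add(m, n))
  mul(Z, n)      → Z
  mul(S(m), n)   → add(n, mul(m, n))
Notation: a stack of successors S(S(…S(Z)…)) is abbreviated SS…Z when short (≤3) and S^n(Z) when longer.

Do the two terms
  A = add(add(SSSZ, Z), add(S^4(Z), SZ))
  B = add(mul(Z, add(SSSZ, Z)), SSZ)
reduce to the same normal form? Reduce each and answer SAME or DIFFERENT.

Answer: DIFFERENT — A ⇓ S^8(Z), B ⇓ SSZ

Reduction:
Term A:
  start: add(add(SSSZ, Z), add(S^4(Z), SZ))
  →1  add(S(add(SSZ, Z)), add(S^4(Z), SZ))
  →2  S(add(add(SSZ, Z), add(S^4(Z), SZ)))
  →3  S(add(S(add(SZ, Z)), add(S^4(Z), SZ)))
  →4  S(S(add(add(SZ, Z), add(S^4(Z), SZ))))
  →5  S(S(add(S(add(Z, Z)), add(S^4(Z), SZ))))
  →6  S(S(S(add(add(Z, Z), add(S^4(Z), SZ)))))
  →7  S(S(S(add(Z, add(S^4(Z), SZ)))))
  →8  S(S(S(add(S^4(Z), SZ))))
  →9  S(S(S(S(add(SSSZ, SZ)))))
  →10  S(S(S(S(S(add(SSZ, SZ))))))
  →11  S(S(S(S(S(S(add(SZ, SZ)))))))
  →12  S(S(S(S(S(S(S(add(Z, SZ))))))))
  →13  S^8(Z)

Term B:
  start: add(mul(Z, add(SSSZ, Z)), SSZ)
  →1  add(Z, SSZ)
  →2  SSZ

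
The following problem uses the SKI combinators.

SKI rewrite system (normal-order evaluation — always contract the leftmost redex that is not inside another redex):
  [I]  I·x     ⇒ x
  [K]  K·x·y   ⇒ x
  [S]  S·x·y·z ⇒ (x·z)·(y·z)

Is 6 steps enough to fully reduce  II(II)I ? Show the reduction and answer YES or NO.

  start: II(II)I
  step 1: I(II)I
  step 2: III
  step 3: II
  step 4: I

Answer: YES — reaches normal form I in 4 ≤ 6 steps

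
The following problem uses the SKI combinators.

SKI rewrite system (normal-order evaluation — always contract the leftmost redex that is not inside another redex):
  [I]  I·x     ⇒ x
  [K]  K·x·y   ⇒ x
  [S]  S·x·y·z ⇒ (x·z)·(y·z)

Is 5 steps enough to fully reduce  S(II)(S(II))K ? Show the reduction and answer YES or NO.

Answer: YES — reaches normal form K(SIK) in 4 ≤ 5 steps

Working:
  start: S(II)(S(II))K
  [1] IIK(S(II)K)
  [2] IK(S(II)K)
  [3] K(S(II)K)
  [4] K(SIK)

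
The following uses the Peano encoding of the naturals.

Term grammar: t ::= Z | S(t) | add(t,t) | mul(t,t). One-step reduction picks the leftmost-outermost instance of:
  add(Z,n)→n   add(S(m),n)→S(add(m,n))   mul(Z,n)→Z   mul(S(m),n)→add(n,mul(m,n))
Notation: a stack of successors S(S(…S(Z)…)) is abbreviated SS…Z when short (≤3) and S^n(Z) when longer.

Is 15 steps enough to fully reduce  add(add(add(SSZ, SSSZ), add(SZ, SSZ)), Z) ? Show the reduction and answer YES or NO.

Answer: NO — after 15 steps the term is S(S(S(S(S(add(S(add(Z, SSZ)), Z)))))), not yet normal

Derivation:
  start: add(add(add(SSZ, SSSZ), add(SZ, SSZ)), Z)
  step 1: add(add(S(add(SZ, SSSZ)), add(SZ, SSZ)), Z)
  step 2: add(S(add(add(SZ, SSSZ), add(SZ, SSZ))), Z)
  step 3: S(add(add(add(SZ, SSSZ), add(SZ, SSZ)), Z))
  step 4: S(add(add(S(add(Z, SSSZ)), add(SZ, SSZ)), Z))
  step 5: S(add(S(add(add(Z, SSSZ), add(SZ, SSZ))), Z))
  step 6: S(S(add(add(add(Z, SSSZ), add(SZ, SSZ)), Z)))
  step 7: S(S(add(add(SSSZ, add(SZ, SSZ)), Z)))
  step 8: S(S(add(S(add(SSZ, add(SZ, SSZ))), Z)))
  step 9: S(S(S(add(add(SSZ, add(SZ, SSZ)), Z))))
  step 10: S(S(S(add(S(add(SZ, add(SZ, SSZ))), Z))))
  step 11: S(S(S(S(add(add(SZ, add(SZ, SSZ)), Z)))))
  step 12: S(S(S(S(add(S(add(Z, add(SZ, SSZ))), Z)))))
  step 13: S(S(S(S(S(add(add(Z, add(SZ, SSZ)), Z))))))
  step 14: S(S(S(S(S(add(add(SZ, SSZ), Z))))))
  step 15: S(S(S(S(S(add(S(add(Z, SSZ)), Z))))))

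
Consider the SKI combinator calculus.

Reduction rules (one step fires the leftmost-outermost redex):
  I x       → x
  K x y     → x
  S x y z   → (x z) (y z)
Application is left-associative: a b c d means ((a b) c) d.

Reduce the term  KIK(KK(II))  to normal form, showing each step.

  start: KIK(KK(II))
  [1] I(KK(II))
  [2] KK(II)
  [3] K

Answer: normal form = K  (in 3 steps)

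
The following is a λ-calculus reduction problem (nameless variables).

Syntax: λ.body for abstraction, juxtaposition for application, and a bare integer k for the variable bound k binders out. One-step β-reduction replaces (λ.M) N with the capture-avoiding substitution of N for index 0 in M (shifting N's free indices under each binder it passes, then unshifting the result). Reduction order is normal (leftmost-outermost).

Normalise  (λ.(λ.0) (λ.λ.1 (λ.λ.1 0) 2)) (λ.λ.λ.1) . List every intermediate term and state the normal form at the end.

  start: (λ.(λ.0) (λ.λ.1 (λ.λ.1 0) 2)) (λ.λ.λ.1)
  →1  (λ.0) (λ.λ.1 (λ.λ.1 0) (λ.λ.λ.1))
  →2  λ.λ.1 (λ.λ.1 0) (λ.λ.λ.1)

Answer: normal form = λ.λ.1 (λ.λ.1 0) (λ.λ.λ.1)  (in 2 steps)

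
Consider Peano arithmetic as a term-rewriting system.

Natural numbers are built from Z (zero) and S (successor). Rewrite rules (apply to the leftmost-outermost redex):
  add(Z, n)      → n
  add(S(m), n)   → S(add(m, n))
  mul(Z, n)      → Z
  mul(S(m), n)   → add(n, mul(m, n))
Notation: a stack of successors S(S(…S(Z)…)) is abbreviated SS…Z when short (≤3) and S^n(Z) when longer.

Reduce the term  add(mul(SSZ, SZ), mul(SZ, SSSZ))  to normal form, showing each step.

  start: add(mul(SSZ, SZ), mul(SZ, SSSZ))
  →1  add(add(SZ, mul(SZ, SZ)), mul(SZ, SSSZ))
  →2  add(S(add(Z, mul(SZ, SZ))), mul(SZ, SSSZ))
  →3  S(add(add(Z, mul(SZ, SZ)), mul(SZ, SSSZ)))
  →4  S(add(mul(SZ, SZ), mul(SZ, SSSZ)))
  →5  S(add(add(SZ, mul(Z, SZ)), mul(SZ, SSSZ)))
  →6  S(add(S(add(Z, mul(Z, SZ))), mul(SZ, SSSZ)))
  →7  S(S(add(add(Z, mul(Z, SZ)), mul(SZ, SSSZ))))
  →8  S(S(add(mul(Z, SZ), mul(SZ, SSSZ))))
  →9  S(S(add(Z, mul(SZ, SSSZ))))
  →10  S(S(mul(SZ, SSSZ)))
  →11  S(S(add(SSSZ, mul(Z, SSSZ))))
  →12  S(S(S(add(SSZ, mul(Z, SSSZ)))))
  →13  S(S(S(S(add(SZ, mul(Z, SSSZ))))))
  →14  S(S(S(S(S(add(Z, mul(Z, SSSZ)))))))
  →15  S(S(S(S(S(mul(Z, SSSZ))))))
  →16  S^5(Z)

Answer: normal form = S^5(Z)  (in 16 steps)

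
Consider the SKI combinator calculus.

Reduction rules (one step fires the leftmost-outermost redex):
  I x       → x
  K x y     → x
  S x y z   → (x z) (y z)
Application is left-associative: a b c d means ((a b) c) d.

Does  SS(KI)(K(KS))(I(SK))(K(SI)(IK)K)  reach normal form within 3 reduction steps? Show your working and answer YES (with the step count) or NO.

Answer: NO — after 3 steps the term is KS(KI(K(KS))(I(SK)))(K(SI)(IK)K), not yet normal

Working:
  start: SS(KI)(K(KS))(I(SK))(K(SI)(IK)K)
  [1] S(K(KS))(KI(K(KS)))(I(SK))(K(SI)(IK)K)
  [2] K(KS)(I(SK))(KI(K(KS))(I(SK)))(K(SI)(IK)K)
  [3] KS(KI(K(KS))(I(SK)))(K(SI)(IK)K)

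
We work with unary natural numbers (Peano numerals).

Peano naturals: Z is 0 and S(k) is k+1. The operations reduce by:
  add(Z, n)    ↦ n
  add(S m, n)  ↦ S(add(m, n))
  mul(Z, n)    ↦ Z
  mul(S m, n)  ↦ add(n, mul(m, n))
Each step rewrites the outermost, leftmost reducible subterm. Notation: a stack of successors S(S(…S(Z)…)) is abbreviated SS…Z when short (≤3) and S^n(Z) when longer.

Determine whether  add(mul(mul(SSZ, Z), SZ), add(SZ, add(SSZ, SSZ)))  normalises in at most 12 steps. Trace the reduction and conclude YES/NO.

  start: add(mul(mul(SSZ, Z), SZ), add(SZ, add(SSZ, SSZ)))
  [1] add(mul(add(Z, mul(SZ, Z)), SZ), add(SZ, add(SSZ, SSZ)))
  [2] add(mul(mul(SZ, Z), SZ), add(SZ, add(SSZ, SSZ)))
  [3] add(mul(add(Z, mul(Z, Z)), SZ), add(SZ, add(SSZ, SSZ)))
  [4] add(mul(mul(Z, Z), SZ), add(SZ, add(SSZ, SSZ)))
  [5] add(mul(Z, SZ), add(SZ, add(SSZ, SSZ)))
  [6] add(Z, add(SZ, add(SSZ, SSZ)))
  [7] add(SZ, add(SSZ, SSZ))
  [8] S(add(Z, add(SSZ, SSZ)))
  [9] S(add(SSZ, SSZ))
  [10] S(S(add(SZ, SSZ)))
  [11] S(S(S(add(Z, SSZ))))
  [12] S^5(Z)

Answer: YES — reaches normal form S^5(Z) in 12 ≤ 12 steps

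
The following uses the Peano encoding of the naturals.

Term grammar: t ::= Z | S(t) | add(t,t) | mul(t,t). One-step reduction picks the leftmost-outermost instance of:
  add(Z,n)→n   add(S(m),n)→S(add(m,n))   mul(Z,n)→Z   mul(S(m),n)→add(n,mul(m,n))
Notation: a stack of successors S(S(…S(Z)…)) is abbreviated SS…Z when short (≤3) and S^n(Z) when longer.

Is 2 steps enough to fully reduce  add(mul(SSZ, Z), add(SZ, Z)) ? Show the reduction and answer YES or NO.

  start: add(mul(SSZ, Z), add(SZ, Z))
  →1  add(add(Z, mul(SZ, Z)), add(SZ, Z))
  →2  add(mul(SZ, Z), add(SZ, Z))

Answer: NO — after 2 steps the term is add(mul(SZ, Z), add(SZ, Z)), not yet normal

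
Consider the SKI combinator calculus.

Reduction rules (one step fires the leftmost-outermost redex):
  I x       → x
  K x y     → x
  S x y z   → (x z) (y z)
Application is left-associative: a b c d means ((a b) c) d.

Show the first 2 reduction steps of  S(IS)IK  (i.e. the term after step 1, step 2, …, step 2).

Answer: after 2 steps: SK(IK)

Derivation:
  start: S(IS)IK
  step 1: ISK(IK)
  step 2: SK(IK)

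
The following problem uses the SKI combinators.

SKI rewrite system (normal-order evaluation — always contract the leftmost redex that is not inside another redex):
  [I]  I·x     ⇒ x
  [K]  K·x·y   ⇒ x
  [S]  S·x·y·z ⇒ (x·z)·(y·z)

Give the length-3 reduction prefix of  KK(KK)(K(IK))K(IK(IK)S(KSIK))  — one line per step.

  start: KK(KK)(K(IK))K(IK(IK)S(KSIK))
  step 1: K(K(IK))K(IK(IK)S(KSIK))
  step 2: K(IK)(IK(IK)S(KSIK))
  step 3: IK

Answer: after 3 steps: IK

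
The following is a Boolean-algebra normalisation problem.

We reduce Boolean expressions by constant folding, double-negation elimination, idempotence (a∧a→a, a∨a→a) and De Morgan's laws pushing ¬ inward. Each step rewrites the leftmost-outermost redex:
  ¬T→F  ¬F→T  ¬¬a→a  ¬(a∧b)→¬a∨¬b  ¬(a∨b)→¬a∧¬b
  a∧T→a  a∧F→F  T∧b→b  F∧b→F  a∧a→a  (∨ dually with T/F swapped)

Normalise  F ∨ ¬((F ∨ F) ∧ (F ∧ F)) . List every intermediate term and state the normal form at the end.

Answer: normal form = T  (in 6 steps)

Derivation:
  start: F ∨ ¬((F ∨ F) ∧ (F ∧ F))
  →1  ¬((F ∨ F) ∧ (F ∧ F))
  →2  ¬(F ∨ F) ∨ ¬(F ∧ F)
  →3  (¬F ∧ ¬F) ∨ ¬(F ∧ F)
  →4  ¬F ∨ ¬(F ∧ F)
  →5  T ∨ ¬(F ∧ F)
  →6  T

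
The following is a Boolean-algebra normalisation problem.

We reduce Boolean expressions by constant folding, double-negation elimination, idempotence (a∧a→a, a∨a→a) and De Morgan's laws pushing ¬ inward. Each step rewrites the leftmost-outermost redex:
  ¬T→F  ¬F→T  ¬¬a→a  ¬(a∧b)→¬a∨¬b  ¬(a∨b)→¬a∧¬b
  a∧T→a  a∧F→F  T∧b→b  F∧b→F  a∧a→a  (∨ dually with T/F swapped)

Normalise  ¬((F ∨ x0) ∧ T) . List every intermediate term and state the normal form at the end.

Answer: normal form = ¬x0  (in 6 steps)

Derivation:
  start: ¬((F ∨ x0) ∧ T)
  →1  ¬(F ∨ x0) ∨ ¬T
  →2  (¬F ∧ ¬x0) ∨ ¬T
  →3  (T ∧ ¬x0) ∨ ¬T
  →4  ¬x0 ∨ ¬T
  →5  ¬x0 ∨ F
  →6  ¬x0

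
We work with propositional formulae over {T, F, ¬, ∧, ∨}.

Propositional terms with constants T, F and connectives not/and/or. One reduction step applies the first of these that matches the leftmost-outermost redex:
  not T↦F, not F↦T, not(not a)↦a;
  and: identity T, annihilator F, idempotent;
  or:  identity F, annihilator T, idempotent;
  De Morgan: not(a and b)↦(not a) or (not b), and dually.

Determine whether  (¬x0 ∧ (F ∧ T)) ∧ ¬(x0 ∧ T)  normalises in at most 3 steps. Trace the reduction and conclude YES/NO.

  start: (¬x0 ∧ (F ∧ T)) ∧ ¬(x0 ∧ T)
  step 1: (¬x0 ∧ F) ∧ ¬(x0 ∧ T)
  step 2: F ∧ ¬(x0 ∧ T)
  step 3: F

Answer: YES — reaches normal form F in 3 ≤ 3 steps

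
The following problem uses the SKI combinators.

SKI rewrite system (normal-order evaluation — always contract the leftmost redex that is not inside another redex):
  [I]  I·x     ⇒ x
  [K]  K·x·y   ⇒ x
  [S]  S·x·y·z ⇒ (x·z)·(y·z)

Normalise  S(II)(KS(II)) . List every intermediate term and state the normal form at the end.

  start: S(II)(KS(II))
  [1] SI(KS(II))
  [2] SIS

Answer: normal form = SIS  (in 2 steps)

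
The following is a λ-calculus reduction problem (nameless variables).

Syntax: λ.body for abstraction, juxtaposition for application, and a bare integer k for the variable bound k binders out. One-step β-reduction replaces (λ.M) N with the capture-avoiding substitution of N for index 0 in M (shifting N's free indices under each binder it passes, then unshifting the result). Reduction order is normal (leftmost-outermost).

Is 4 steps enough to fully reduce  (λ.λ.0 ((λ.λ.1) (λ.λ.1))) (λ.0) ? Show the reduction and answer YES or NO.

Answer: YES — reaches normal form λ.0 (λ.λ.λ.1) in 2 ≤ 4 steps

Reduction:
  start: (λ.λ.0 ((λ.λ.1) (λ.λ.1))) (λ.0)
  →1  λ.0 ((λ.λ.1) (λ.λ.1))
  →2  λ.0 (λ.λ.λ.1)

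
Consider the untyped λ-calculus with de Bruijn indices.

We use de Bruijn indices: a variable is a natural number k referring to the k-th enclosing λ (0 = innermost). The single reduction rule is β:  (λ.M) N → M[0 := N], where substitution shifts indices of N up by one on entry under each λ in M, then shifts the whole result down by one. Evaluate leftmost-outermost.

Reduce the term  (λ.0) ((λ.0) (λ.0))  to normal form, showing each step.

  start: (λ.0) ((λ.0) (λ.0))
  [1] (λ.0) (λ.0)
  [2] λ.0

Answer: normal form = λ.0  (in 2 steps)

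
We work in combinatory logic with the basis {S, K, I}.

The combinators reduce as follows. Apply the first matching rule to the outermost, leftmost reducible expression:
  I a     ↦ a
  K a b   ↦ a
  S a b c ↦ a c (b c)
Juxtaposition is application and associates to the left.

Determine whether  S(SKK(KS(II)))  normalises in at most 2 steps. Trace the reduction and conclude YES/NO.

Answer: NO — after 2 steps the term is S(KS(II)), not yet normal

Derivation:
  start: S(SKK(KS(II)))
  step 1: S(K(KS(II))(K(KS(II))))
  step 2: S(KS(II))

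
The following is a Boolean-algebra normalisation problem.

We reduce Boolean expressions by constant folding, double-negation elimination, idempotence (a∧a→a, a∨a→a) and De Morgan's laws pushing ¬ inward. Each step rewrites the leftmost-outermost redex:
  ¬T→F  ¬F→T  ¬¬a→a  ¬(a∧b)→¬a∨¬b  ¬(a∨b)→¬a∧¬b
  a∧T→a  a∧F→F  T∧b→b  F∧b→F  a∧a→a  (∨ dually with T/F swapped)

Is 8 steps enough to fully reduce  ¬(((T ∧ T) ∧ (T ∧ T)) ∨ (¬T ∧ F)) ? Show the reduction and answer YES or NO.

  start: ¬(((T ∧ T) ∧ (T ∧ T)) ∨ (¬T ∧ F))
  [1] ¬((T ∧ T) ∧ (T ∧ T)) ∧ ¬(¬T ∧ F)
  [2] (¬(T ∧ T) ∨ ¬(T ∧ T)) ∧ ¬(¬T ∧ F)
  [3] ¬(T ∧ T) ∧ ¬(¬T ∧ F)
  [4] (¬T ∨ ¬T) ∧ ¬(¬T ∧ F)
  [5] ¬T ∧ ¬(¬T ∧ F)
  [6] F ∧ ¬(¬T ∧ F)
  [7] F

Answer: YES — reaches normal form F in 7 ≤ 8 steps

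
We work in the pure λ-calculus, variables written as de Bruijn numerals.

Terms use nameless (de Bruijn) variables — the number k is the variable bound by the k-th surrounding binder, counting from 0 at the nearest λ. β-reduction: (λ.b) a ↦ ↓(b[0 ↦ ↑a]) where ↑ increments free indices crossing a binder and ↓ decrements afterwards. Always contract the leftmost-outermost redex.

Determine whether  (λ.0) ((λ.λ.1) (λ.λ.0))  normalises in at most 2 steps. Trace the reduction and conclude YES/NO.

Answer: YES — reaches normal form λ.λ.λ.0 in 2 ≤ 2 steps

Reduction:
  start: (λ.0) ((λ.λ.1) (λ.λ.0))
  step 1: (λ.λ.1) (λ.λ.0)
  step 2: λ.λ.λ.0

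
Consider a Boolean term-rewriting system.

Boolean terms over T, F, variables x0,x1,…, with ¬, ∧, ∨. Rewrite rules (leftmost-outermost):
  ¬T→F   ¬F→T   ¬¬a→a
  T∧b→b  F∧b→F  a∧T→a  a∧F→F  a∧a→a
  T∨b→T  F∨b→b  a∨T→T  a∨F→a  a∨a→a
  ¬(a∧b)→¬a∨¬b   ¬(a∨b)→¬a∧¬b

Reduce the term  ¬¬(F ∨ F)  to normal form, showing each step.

  start: ¬¬(F ∨ F)
  step 1: F ∨ F
  step 2: F

Answer: normal form = F  (in 2 steps)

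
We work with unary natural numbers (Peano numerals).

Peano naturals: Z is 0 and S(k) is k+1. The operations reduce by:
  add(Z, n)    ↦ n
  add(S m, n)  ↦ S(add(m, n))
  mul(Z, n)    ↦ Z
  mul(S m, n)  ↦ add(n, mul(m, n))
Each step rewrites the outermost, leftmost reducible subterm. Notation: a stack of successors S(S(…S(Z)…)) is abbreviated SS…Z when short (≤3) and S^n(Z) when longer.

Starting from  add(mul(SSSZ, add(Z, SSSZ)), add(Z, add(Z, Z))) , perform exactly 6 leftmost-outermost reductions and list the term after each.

  start: add(mul(SSSZ, add(Z, SSSZ)), add(Z, add(Z, Z)))
  →1  add(add(add(Z, SSSZ), mul(SSZ, add(Z, SSSZ))), add(Z, add(Z, Z)))
  →2  add(add(SSSZ, mul(SSZ, add(Z, SSSZ))), add(Z, add(Z, Z)))
  →3  add(S(add(SSZ, mul(SSZ, add(Z, SSSZ)))), add(Z, add(Z, Z)))
  →4  S(add(add(SSZ, mul(SSZ, add(Z, SSSZ))), add(Z, add(Z, Z))))
  →5  S(add(S(add(SZ, mul(SSZ, add(Z, SSSZ)))), add(Z, add(Z, Z))))
  →6  S(S(add(add(SZ, mul(SSZ, add(Z, SSSZ))), add(Z, add(Z, Z)))))

Answer: after 6 steps: S(S(add(add(SZ, mul(SSZ, add(Z, SSSZ))), add(Z, add(Z, Z)))))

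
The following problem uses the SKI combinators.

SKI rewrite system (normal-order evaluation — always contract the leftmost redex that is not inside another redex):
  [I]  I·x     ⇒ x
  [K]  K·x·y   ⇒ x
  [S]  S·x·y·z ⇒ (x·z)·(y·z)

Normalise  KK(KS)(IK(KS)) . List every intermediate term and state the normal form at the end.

  start: KK(KS)(IK(KS))
  [1] K(IK(KS))
  [2] K(K(KS))

Answer: normal form = K(K(KS))  (in 2 steps)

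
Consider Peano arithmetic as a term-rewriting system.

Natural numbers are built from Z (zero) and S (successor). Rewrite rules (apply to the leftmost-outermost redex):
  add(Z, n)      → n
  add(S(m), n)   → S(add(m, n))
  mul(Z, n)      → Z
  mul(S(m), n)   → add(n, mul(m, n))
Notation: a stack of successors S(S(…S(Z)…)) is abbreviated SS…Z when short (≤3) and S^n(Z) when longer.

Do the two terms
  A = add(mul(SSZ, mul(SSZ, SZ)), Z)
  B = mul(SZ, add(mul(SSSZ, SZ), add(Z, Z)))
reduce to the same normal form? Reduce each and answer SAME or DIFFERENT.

Term A:
  start: add(mul(SSZ, mul(SSZ, SZ)), Z)
  step 1: add(add(mul(SSZ, SZ), mul(SZ, mul(SSZ, SZ))), Z)
  step 2: add(add(add(SZ, mul(SZ, SZ)), mul(SZ, mul(SSZ, SZ))), Z)
  step 3: add(add(S(add(Z, mul(SZ, SZ))), mul(SZ, mul(SSZ, SZ))), Z)
  step 4: add(S(add(add(Z, mul(SZ, SZ)), mul(SZ, mul(SSZ, SZ)))), Z)
  step 5: S(add(add(add(Z, mul(SZ, SZ)), mul(SZ, mul(SSZ, SZ))), Z))
  step 6: S(add(add(mul(SZ, SZ), mul(SZ, mul(SSZ, SZ))), Z))
  step 7: S(add(add(add(SZ, mul(Z, SZ)), mul(SZ, mul(SSZ, SZ))), Z))
  step 8: S(add(add(S(add(Z, mul(Z, SZ))), mul(SZ, mul(SSZ, SZ))), Z))
  step 9: S(add(S(add(add(Z, mul(Z, SZ)), mul(SZ, mul(SSZ, SZ)))), Z))
  step 10: S(S(add(add(add(Z, mul(Z, SZ)), mul(SZ, mul(SSZ, SZ))), Z)))
  step 11: S(S(add(add(mul(Z, SZ), mul(SZ, mul(SSZ, SZ))), Z)))
  step 12: S(S(add(add(Z, mul(SZ, mul(SSZ, SZ))), Z)))
  step 13: S(S(add(mul(SZ, mul(SSZ, SZ)), Z)))
  step 14: S(S(add(add(mul(SSZ, SZ), mul(Z, mul(SSZ, SZ))), Z)))
  step 15: S(S(add(add(add(SZ, mul(SZ, SZ)), mul(Z, mul(SSZ, SZ))), Z)))
  step 16: S(S(add(add(S(add(Z, mul(SZ, SZ))), mul(Z, mul(SSZ, SZ))), Z)))
  step 17: S(S(add(S(add(add(Z, mul(SZ, SZ)), mul(Z, mul(SSZ, SZ)))), Z)))
  step 18: S(S(S(add(add(add(Z, mul(SZ, SZ)), mul(Z, mul(SSZ, SZ))), Z))))
  step 19: S(S(S(add(add(mul(SZ, SZ), mul(Z, mul(SSZ, SZ))), Z))))
  step 20: S(S(S(add(add(add(SZ, mul(Z, SZ)), mul(Z, mul(SSZ, SZ))), Z))))
  step 21: S(S(S(add(add(S(add(Z, mul(Z, SZ))), mul(Z, mul(SSZ, SZ))), Z))))
  step 22: S(S(S(add(S(add(add(Z, mul(Z, SZ)), mul(Z, mul(SSZ, SZ)))), Z))))
  step 23: S(S(S(S(add(add(add(Z, mul(Z, SZ)), mul(Z, mul(SSZ, SZ))), Z)))))
  step 24: S(S(S(S(add(add(mul(Z, SZ), mul(Z, mul(SSZ, SZ))), Z)))))
  step 25: S(S(S(S(add(add(Z, mul(Z, mul(SSZ, SZ))), Z)))))
  step 26: S(S(S(S(add(mul(Z, mul(SSZ, SZ)), Z)))))
  step 27: S(S(S(S(add(Z, Z)))))
  step 28: S^4(Z)

Term B:
  start: mul(SZ, add(mul(SSSZ, SZ), add(Z, Z)))
  step 1: add(add(mul(SSSZ, SZ), add(Z, Z)), mul(Z, add(mul(SSSZ, SZ), add(Z, Z))))
  step 2: add(add(add(SZ, mul(SSZ, SZ)), add(Z, Z)), mul(Z, add(mul(SSSZ, SZ), add(Z, Z))))
  step 3: add(add(S(add(Z, mul(SSZ, SZ))), add(Z, Z)), mul(Z, add(mul(SSSZ, SZ), add(Z, Z))))
  step 4: add(S(add(add(Z, mul(SSZ, SZ)), add(Z, Z))), mul(Z, add(mul(SSSZ, SZ), add(Z, Z))))
  step 5: S(add(add(add(Z, mul(SSZ, SZ)), add(Z, Z)), mul(Z, add(mul(SSSZ, SZ), add(Z, Z)))))
  step 6: S(add(add(mul(SSZ, SZ), add(Z, Z)), mul(Z, add(mul(SSSZ, SZ), add(Z, Z)))))
  step 7: S(add(add(add(SZ, mul(SZ, SZ)), add(Z, Z)), mul(Z, add(mul(SSSZ, SZ), add(Z, Z)))))
  step 8: S(add(add(S(add(Z, mul(SZ, SZ))), add(Z, Z)), mul(Z, add(mul(SSSZ, SZ), add(Z, Z)))))
  step 9: S(add(S(add(add(Z, mul(SZ, SZ)), add(Z, Z))), mul(Z, add(mul(SSSZ, SZ), add(Z, Z)))))
  step 10: S(S(add(add(add(Z, mul(SZ, SZ)), add(Z, Z)), mul(Z, add(mul(SSSZ, SZ), add(Z, Z))))))
  step 11: S(S(add(add(mul(SZ, SZ), add(Z, Z)), mul(Z, add(mul(SSSZ, SZ), add(Z, Z))))))
  step 12: S(S(add(add(add(SZ, mul(Z, SZ)), add(Z, Z)), mul(Z, add(mul(SSSZ, SZ), add(Z, Z))))))
  step 13: S(S(add(add(S(add(Z, mul(Z, SZ))), add(Z, Z)), mul(Z, add(mul(SSSZ, SZ), add(Z, Z))))))
  step 14: S(S(add(S(add(add(Z, mul(Z, SZ)), add(Z, Z))), mul(Z, add(mul(SSSZ, SZ), add(Z, Z))))))
  step 15: S(S(S(add(add(add(Z, mul(Z, SZ)), add(Z, Z)), mul(Z, add(mul(SSSZ, SZ), add(Z, Z)))))))
  step 16: S(S(S(add(add(mul(Z, SZ), add(Z, Z)), mul(Z, add(mul(SSSZ, SZ), add(Z, Z)))))))
  step 17: S(S(S(add(add(Z, add(Z, Z)), mul(Z, add(mul(SSSZ, SZ), add(Z, Z)))))))
  step 18: S(S(S(add(add(Z, Z), mul(Z, add(mul(SSSZ, SZ), add(Z, Z)))))))
  step 19: S(S(S(add(Z, mul(Z, add(mul(SSSZ, SZ), add(Z, Z)))))))
  step 20: S(S(S(mul(Z, add(mul(SSSZ, SZ), add(Z, Z))))))
  step 21: SSSZ

Answer: DIFFERENT — A ⇓ S^4(Z), B ⇓ SSSZ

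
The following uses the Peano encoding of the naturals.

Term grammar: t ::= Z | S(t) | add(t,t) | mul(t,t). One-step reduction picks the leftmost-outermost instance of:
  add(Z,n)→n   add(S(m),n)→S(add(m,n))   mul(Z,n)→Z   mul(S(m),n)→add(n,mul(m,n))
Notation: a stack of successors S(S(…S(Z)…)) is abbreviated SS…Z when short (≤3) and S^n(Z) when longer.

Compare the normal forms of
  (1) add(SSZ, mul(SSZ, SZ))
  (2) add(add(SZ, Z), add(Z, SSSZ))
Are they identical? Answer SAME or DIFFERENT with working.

Answer: SAME — A ⇓ S^4(Z), B ⇓ S^4(Z)

Working:
Term A:
  start: add(SSZ, mul(SSZ, SZ))
  step 1: S(add(SZ, mul(SSZ, SZ)))
  step 2: S(S(add(Z, mul(SSZ, SZ))))
  step 3: S(S(mul(SSZ, SZ)))
  step 4: S(S(add(SZ, mul(SZ, SZ))))
  step 5: S(S(S(add(Z, mul(SZ, SZ)))))
  step 6: S(S(S(mul(SZ, SZ))))
  step 7: S(S(S(add(SZ, mul(Z, SZ)))))
  step 8: S(S(S(S(add(Z, mul(Z, SZ))))))
  step 9: S(S(S(S(mul(Z, SZ)))))
  step 10: S^4(Z)

Term B:
  start: add(add(SZ, Z), add(Z, SSSZ))
  step 1: add(S(add(Z, Z)), add(Z, SSSZ))
  step 2: S(add(add(Z, Z), add(Z, SSSZ)))
  step 3: S(add(Z, add(Z, SSSZ)))
  step 4: S(add(Z, SSSZ))
  step 5: S^4(Z)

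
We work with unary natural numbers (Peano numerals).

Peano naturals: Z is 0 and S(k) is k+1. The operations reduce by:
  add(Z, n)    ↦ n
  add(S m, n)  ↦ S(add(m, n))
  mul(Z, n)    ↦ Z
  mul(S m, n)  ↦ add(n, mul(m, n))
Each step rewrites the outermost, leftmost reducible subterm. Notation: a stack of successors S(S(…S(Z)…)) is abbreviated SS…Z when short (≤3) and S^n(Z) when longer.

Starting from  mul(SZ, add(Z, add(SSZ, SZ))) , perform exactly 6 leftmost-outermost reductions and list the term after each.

Answer: after 6 steps: S(S(add(add(Z, SZ), mul(Z, add(Z, add(SSZ, SZ))))))

Reduction:
  start: mul(SZ, add(Z, add(SSZ, SZ)))
  step 1: add(add(Z, add(SSZ, SZ)), mul(Z, add(Z, add(SSZ, SZ))))
  step 2: add(add(SSZ, SZ), mul(Z, add(Z, add(SSZ, SZ))))
  step 3: add(S(add(SZ, SZ)), mul(Z, add(Z, add(SSZ, SZ))))
  step 4: S(add(add(SZ, SZ), mul(Z, add(Z, add(SSZ, SZ)))))
  step 5: S(add(S(add(Z, SZ)), mul(Z, add(Z, add(SSZ, SZ)))))
  step 6: S(S(add(add(Z, SZ), mul(Z, add(Z, add(SSZ, SZ))))))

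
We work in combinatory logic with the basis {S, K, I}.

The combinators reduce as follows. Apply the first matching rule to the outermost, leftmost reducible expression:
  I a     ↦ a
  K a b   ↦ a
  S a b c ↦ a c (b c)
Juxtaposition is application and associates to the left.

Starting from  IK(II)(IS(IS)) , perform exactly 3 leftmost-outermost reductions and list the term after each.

Answer: after 3 steps: I

Reduction:
  start: IK(II)(IS(IS))
  step 1: K(II)(IS(IS))
  step 2: II
  step 3: I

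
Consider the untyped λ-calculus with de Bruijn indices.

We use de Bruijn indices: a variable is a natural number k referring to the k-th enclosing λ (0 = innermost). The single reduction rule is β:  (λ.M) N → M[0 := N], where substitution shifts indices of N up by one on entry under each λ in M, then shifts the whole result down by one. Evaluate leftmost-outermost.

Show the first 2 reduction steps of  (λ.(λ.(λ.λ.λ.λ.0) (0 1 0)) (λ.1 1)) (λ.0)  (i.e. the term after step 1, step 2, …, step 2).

Answer: after 2 steps: (λ.λ.λ.λ.0) ((λ.(λ.0) (λ.0)) (λ.0) (λ.(λ.0) (λ.0)))

Derivation:
  start: (λ.(λ.(λ.λ.λ.λ.0) (0 1 0)) (λ.1 1)) (λ.0)
  step 1: (λ.(λ.λ.λ.λ.0) (0 (λ.0) 0)) (λ.(λ.0) (λ.0))
  step 2: (λ.λ.λ.λ.0) ((λ.(λ.0) (λ.0)) (λ.0) (λ.(λ.0) (λ.0)))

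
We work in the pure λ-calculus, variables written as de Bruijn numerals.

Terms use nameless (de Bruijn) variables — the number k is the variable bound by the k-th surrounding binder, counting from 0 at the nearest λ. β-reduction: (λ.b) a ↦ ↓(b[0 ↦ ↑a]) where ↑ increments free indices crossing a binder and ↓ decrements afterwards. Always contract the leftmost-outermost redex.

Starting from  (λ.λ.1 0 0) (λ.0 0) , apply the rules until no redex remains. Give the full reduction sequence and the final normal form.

  start: (λ.λ.1 0 0) (λ.0 0)
  [1] λ.(λ.0 0) 0 0
  [2] λ.0 0 0

Answer: normal form = λ.0 0 0  (in 2 steps)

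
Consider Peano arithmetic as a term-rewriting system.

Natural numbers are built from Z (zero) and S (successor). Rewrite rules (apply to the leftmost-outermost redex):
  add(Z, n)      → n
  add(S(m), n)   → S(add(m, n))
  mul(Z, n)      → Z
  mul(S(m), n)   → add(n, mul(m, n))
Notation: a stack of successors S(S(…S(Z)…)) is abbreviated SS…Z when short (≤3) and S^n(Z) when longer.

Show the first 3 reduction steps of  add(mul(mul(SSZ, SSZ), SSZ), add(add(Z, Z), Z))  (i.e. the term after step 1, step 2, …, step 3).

  start: add(mul(mul(SSZ, SSZ), SSZ), add(add(Z, Z), Z))
  [1] add(mul(add(SSZ, mul(SZ, SSZ)), SSZ), add(add(Z, Z), Z))
  [2] add(mul(S(add(SZ, mul(SZ, SSZ))), SSZ), add(add(Z, Z), Z))
  [3] add(add(SSZ, mul(add(SZ, mul(SZ, SSZ)), SSZ)), add(add(Z, Z), Z))

Answer: after 3 steps: add(add(SSZ, mul(add(SZ, mul(SZ, SSZ)), SSZ)), add(add(Z, Z), Z))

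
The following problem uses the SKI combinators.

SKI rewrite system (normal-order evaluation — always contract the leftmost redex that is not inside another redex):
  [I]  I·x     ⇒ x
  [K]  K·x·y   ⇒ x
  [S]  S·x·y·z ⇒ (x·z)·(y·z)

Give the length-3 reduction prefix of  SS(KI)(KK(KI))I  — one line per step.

  start: SS(KI)(KK(KI))I
  step 1: S(KK(KI))(KI(KK(KI)))I
  step 2: KK(KI)I(KI(KK(KI))I)
  step 3: KI(KI(KK(KI))I)

Answer: after 3 steps: KI(KI(KK(KI))I)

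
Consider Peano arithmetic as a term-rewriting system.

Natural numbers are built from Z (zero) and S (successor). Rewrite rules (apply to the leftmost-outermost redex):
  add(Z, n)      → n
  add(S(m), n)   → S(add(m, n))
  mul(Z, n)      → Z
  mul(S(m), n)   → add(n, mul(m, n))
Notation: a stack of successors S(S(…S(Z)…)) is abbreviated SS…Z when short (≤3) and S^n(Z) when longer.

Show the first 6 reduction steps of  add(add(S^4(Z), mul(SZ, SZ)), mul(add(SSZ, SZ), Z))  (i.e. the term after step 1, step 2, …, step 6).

Answer: after 6 steps: S(S(S(add(add(SZ, mul(SZ, SZ)), mul(add(SSZ, SZ), Z)))))

Working:
  start: add(add(S^4(Z), mul(SZ, SZ)), mul(add(SSZ, SZ), Z))
  [1] add(S(add(SSSZ, mul(SZ, SZ))), mul(add(SSZ, SZ), Z))
  [2] S(add(add(SSSZ, mul(SZ, SZ)), mul(add(SSZ, SZ), Z)))
  [3] S(add(S(add(SSZ, mul(SZ, SZ))), mul(add(SSZ, SZ), Z)))
  [4] S(S(add(add(SSZ, mul(SZ, SZ)), mul(add(SSZ, SZ), Z))))
  [5] S(S(add(S(add(SZ, mul(SZ, SZ))), mul(add(SSZ, SZ), Z))))
  [6] S(S(S(add(add(SZ, mul(SZ, SZ)), mul(add(SSZ, SZ), Z)))))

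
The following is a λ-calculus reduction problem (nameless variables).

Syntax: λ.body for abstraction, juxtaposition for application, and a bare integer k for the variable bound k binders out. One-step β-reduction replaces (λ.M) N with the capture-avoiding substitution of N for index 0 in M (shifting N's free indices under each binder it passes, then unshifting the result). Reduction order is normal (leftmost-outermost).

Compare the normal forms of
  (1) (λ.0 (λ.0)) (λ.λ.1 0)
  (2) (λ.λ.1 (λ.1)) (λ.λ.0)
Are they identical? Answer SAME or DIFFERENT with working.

Term A:
  start: (λ.0 (λ.0)) (λ.λ.1 0)
  [1] (λ.λ.1 0) (λ.0)
  [2] λ.(λ.0) 0
  [3] λ.0

Term B:
  start: (λ.λ.1 (λ.1)) (λ.λ.0)
  [1] λ.(λ.λ.0) (λ.1)
  [2] λ.λ.0

Answer: DIFFERENT — A ⇓ λ.0, B ⇓ λ.λ.0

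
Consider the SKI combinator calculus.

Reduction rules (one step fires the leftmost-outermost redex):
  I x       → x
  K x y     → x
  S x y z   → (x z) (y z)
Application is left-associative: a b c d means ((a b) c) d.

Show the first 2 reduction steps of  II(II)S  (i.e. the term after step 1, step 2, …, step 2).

  start: II(II)S
  step 1: I(II)S
  step 2: IIS

Answer: after 2 steps: IIS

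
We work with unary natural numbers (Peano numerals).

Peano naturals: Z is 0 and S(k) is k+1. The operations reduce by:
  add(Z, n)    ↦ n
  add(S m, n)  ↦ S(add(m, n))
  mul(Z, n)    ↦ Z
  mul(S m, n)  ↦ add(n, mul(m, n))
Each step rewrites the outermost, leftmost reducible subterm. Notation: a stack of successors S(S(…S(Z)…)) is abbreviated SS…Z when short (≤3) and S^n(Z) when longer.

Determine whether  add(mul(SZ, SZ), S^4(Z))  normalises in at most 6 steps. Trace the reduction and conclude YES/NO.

  start: add(mul(SZ, SZ), S^4(Z))
  →1  add(add(SZ, mul(Z, SZ)), S^4(Z))
  →2  add(S(add(Z, mul(Z, SZ))), S^4(Z))
  →3  S(add(add(Z, mul(Z, SZ)), S^4(Z)))
  →4  S(add(mul(Z, SZ), S^4(Z)))
  →5  S(add(Z, S^4(Z)))
  →6  S^5(Z)

Answer: YES — reaches normal form S^5(Z) in 6 ≤ 6 steps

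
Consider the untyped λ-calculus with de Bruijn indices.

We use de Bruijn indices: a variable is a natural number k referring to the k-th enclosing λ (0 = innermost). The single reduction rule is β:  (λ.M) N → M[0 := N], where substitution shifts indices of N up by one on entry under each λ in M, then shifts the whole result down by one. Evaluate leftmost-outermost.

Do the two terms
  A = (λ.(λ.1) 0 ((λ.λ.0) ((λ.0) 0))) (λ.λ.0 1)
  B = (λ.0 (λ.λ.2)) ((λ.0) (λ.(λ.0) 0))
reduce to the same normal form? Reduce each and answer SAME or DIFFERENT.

Term A:
  start: (λ.(λ.1) 0 ((λ.λ.0) ((λ.0) 0))) (λ.λ.0 1)
  [1] (λ.λ.λ.0 1) (λ.λ.0 1) ((λ.λ.0) ((λ.0) (λ.λ.0 1)))
  [2] (λ.λ.0 1) ((λ.λ.0) ((λ.0) (λ.λ.0 1)))
  [3] λ.0 ((λ.λ.0) ((λ.0) (λ.λ.0 1)))
  [4] λ.0 (λ.0)

Term B:
  start: (λ.0 (λ.λ.2)) ((λ.0) (λ.(λ.0) 0))
  [1] (λ.0) (λ.(λ.0) 0) (λ.λ.(λ.0) (λ.(λ.0) 0))
  [2] (λ.(λ.0) 0) (λ.λ.(λ.0) (λ.(λ.0) 0))
  [3] (λ.0) (λ.λ.(λ.0) (λ.(λ.0) 0))
  [4] λ.λ.(λ.0) (λ.(λ.0) 0)
  [5] λ.λ.λ.(λ.0) 0
  [6] λ.λ.λ.0

Answer: DIFFERENT — A ⇓ λ.0 (λ.0), B ⇓ λ.λ.λ.0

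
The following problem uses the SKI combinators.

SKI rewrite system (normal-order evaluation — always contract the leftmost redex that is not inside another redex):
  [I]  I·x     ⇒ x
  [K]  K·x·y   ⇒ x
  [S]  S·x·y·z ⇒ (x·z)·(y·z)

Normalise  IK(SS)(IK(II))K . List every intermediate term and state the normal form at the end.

Answer: normal form = SSK  (in 2 steps)

Reduction:
  start: IK(SS)(IK(II))K
  →1  K(SS)(IK(II))K
  →2  SSK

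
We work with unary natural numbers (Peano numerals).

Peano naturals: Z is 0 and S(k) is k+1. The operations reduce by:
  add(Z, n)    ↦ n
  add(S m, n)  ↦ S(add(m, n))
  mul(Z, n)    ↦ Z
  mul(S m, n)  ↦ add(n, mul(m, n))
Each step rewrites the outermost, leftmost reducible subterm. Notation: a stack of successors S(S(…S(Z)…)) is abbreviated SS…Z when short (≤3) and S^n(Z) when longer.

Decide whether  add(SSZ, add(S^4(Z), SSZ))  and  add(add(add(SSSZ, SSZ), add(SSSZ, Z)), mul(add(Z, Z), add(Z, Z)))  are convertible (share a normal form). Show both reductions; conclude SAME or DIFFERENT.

Answer: SAME — A ⇓ S^8(Z), B ⇓ S^8(Z)

Working:
Term A:
  start: add(SSZ, add(S^4(Z), SSZ))
  step 1: S(add(SZ, add(S^4(Z), SSZ)))
  step 2: S(S(add(Z, add(S^4(Z), SSZ))))
  step 3: S(S(add(S^4(Z), SSZ)))
  step 4: S(S(S(add(SSSZ, SSZ))))
  step 5: S(S(S(S(add(SSZ, SSZ)))))
  step 6: S(S(S(S(S(add(SZ, SSZ))))))
  step 7: S(S(S(S(S(S(add(Z, SSZ)))))))
  step 8: S^8(Z)

Term B:
  start: add(add(add(SSSZ, SSZ), add(SSSZ, Z)), mul(add(Z, Z), add(Z, Z)))
  step 1: add(add(S(add(SSZ, SSZ)), add(SSSZ, Z)), mul(add(Z, Z), add(Z, Z)))
  step 2: add(S(add(add(SSZ, SSZ), add(SSSZ, Z))), mul(add(Z, Z), add(Z, Z)))
  step 3: S(add(add(add(SSZ, SSZ), add(SSSZ, Z)), mul(add(Z, Z), add(Z, Z))))
  step 4: S(add(add(S(add(SZ, SSZ)), add(SSSZ, Z)), mul(add(Z, Z), add(Z, Z))))
  step 5: S(add(S(add(add(SZ, SSZ), add(SSSZ, Z))), mul(add(Z, Z), add(Z, Z))))
  step 6: S(S(add(add(add(SZ, SSZ), add(SSSZ, Z)), mul(add(Z, Z), add(Z, Z)))))
  step 7: S(S(add(add(S(add(Z, SSZ)), add(SSSZ, Z)), mul(add(Z, Z), add(Z, Z)))))
  step 8: S(S(add(S(add(add(Z, SSZ), add(SSSZ, Z))), mul(add(Z, Z), add(Z, Z)))))
  step 9: S(S(S(add(add(add(Z, SSZ), add(SSSZ, Z)), mul(add(Z, Z), add(Z, Z))))))
  step 10: S(S(S(add(add(SSZ, add(SSSZ, Z)), mul(add(Z, Z), add(Z, Z))))))
  step 11: S(S(S(add(S(add(SZ, add(SSSZ, Z))), mul(add(Z, Z), add(Z, Z))))))
  step 12: S(S(S(S(add(add(SZ, add(SSSZ, Z)), mul(add(Z, Z), add(Z, Z)))))))
  step 13: S(S(S(S(add(S(add(Z, add(SSSZ, Z))), mul(add(Z, Z), add(Z, Z)))))))
  step 14: S(S(S(S(S(add(add(Z, add(SSSZ, Z)), mul(add(Z, Z), add(Z, Z))))))))
  step 15: S(S(S(S(S(add(add(SSSZ, Z), mul(add(Z, Z), add(Z, Z))))))))
  step 16: S(S(S(S(S(add(S(add(SSZ, Z)), mul(add(Z, Z), add(Z, Z))))))))
  step 17: S(S(S(S(S(S(add(add(SSZ, Z), mul(add(Z, Z), add(Z, Z)))))))))
  step 18: S(S(S(S(S(S(add(S(add(SZ, Z)), mul(add(Z, Z), add(Z, Z)))))))))
  step 19: S(S(S(S(S(S(S(add(add(SZ, Z), mul(add(Z, Z), add(Z, Z))))))))))
  step 20: S(S(S(S(S(S(S(add(S(add(Z, Z)), mul(add(Z, Z), add(Z, Z))))))))))
  step 21: S(S(S(S(S(S(S(S(add(add(Z, Z), mul(add(Z, Z), add(Z, Z)))))))))))
  step 22: S(S(S(S(S(S(S(S(add(Z, mul(add(Z, Z), add(Z, Z)))))))))))
  step 23: S(S(S(S(S(S(S(S(mul(add(Z, Z), add(Z, Z))))))))))
  step 24: S(S(S(S(S(S(S(S(mul(Z, add(Z, Z))))))))))
  step 25: S^8(Z)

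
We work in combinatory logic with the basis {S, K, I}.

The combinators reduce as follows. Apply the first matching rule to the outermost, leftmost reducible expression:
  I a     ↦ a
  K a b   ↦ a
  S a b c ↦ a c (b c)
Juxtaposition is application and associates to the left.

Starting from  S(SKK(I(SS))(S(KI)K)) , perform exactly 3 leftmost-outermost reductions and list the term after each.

  start: S(SKK(I(SS))(S(KI)K))
  →1  S(K(I(SS))(K(I(SS)))(S(KI)K))
  →2  S(I(SS)(S(KI)K))
  →3  S(SS(S(KI)K))

Answer: after 3 steps: S(SS(S(KI)K))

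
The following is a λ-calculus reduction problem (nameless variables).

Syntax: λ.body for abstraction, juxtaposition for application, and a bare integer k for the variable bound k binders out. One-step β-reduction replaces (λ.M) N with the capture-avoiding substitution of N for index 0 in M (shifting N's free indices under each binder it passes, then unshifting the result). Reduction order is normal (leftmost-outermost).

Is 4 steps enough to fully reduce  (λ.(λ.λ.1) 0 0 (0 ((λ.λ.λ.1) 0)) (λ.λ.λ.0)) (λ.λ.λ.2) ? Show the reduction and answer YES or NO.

  start: (λ.(λ.λ.1) 0 0 (0 ((λ.λ.λ.1) 0)) (λ.λ.λ.0)) (λ.λ.λ.2)
  step 1: (λ.λ.1) (λ.λ.λ.2) (λ.λ.λ.2) ((λ.λ.λ.2) ((λ.λ.λ.1) (λ.λ.λ.2))) (λ.λ.λ.0)
  step 2: (λ.λ.λ.λ.2) (λ.λ.λ.2) ((λ.λ.λ.2) ((λ.λ.λ.1) (λ.λ.λ.2))) (λ.λ.λ.0)
  step 3: (λ.λ.λ.2) ((λ.λ.λ.2) ((λ.λ.λ.1) (λ.λ.λ.2))) (λ.λ.λ.0)
  step 4: (λ.λ.(λ.λ.λ.2) ((λ.λ.λ.1) (λ.λ.λ.2))) (λ.λ.λ.0)

Answer: NO — after 4 steps the term is (λ.λ.(λ.λ.λ.2) ((λ.λ.λ.1) (λ.λ.λ.2))) (λ.λ.λ.0), not yet normal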